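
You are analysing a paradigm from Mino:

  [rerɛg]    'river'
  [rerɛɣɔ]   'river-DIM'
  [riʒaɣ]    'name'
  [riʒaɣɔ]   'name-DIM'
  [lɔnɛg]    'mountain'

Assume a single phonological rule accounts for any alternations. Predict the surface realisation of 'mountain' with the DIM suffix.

[lɔnɛɣɔ]

'river' shows [g] ~ [ɣ] at the end of the stem ([rerɛg] vs [rerɛɣɔ]).
If /ɣ/ were underlying and a rule turned it into [g] in isolation, 'name' would also alternate; but it has [ɣ] in both [riʒaɣ] and [riʒaɣɔ].
The alternation reflects intervocalic spirantization: voiced stops become fricatives between vowels. /g/ is underlying.
From [lɔnɛg] the stem 'mountain' is /lɔnɛg/; between vowels this yields [lɔnɛɣɔ].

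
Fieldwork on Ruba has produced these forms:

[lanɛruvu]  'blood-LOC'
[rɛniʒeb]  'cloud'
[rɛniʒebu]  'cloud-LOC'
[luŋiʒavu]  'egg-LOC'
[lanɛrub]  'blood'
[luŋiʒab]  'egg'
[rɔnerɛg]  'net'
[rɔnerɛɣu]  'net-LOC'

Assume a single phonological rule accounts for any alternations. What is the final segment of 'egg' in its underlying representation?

'egg' shows [v] ~ [b] at the end of the stem ([luŋiʒavu] vs [luŋiʒab]).
The stem 'cloud' ([rɛniʒebu], [rɛniʒeb]) shows [b] unchanged in both environments, so [b] cannot be basic with [v] derived before the LOC suffix.
The underlying segment must be /v/; voiced fricatives become stops word-finally, yielding [b] there.

/v/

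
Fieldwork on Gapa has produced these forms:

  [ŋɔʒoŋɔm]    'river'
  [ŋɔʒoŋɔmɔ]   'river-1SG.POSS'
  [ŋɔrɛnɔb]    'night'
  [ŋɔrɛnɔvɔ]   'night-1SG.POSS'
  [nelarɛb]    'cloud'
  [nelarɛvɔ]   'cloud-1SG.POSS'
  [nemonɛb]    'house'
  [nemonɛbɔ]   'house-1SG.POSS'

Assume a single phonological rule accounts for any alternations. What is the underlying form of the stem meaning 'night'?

'night' shows [b] ~ [v] at the end of the stem ([ŋɔrɛnɔb] vs [ŋɔrɛnɔvɔ]).
Compare 'house', with invariant [b] in [nemonɛb] and [nemonɛbɔ]: an analysis with underlying /b/ and a rule producing [v] before the 1SG.POSS suffix would wrongly predict alternation here too.
The alternation reflects word-final hardening: voiced fricatives become stops word-finally. /v/ is underlying.
Hence 'night' is /ŋɔrɛnɔv/ underlyingly.

/ŋɔrɛnɔv/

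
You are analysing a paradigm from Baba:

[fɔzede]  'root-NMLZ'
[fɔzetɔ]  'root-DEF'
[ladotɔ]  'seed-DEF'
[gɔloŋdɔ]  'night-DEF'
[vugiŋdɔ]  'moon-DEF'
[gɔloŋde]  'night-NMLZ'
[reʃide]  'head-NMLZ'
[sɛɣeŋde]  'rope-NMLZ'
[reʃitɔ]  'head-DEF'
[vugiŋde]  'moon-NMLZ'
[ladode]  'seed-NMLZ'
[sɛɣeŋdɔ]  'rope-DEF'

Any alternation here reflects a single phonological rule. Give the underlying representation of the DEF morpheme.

The DEF suffix surfaces as [-dɔ] and [-tɔ], depending on the final segment of the stem.
By contrast the NMLZ suffix keeps its initial [d] throughout — that segment must be underlying.
So the underlying form is /-tɔ/, and voiceless stops become voiced after a nasal.

/-tɔ/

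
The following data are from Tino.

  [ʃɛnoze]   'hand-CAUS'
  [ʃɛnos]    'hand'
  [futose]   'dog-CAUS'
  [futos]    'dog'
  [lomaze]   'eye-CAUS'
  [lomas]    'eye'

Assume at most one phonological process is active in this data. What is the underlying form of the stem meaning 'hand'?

The stem for 'hand' ends in [z] in [ʃɛnoze] but [s] in [ʃɛnos].
Compare 'dog', with invariant [s] in [futose] and [futos]: an analysis with underlying /s/ and a rule producing [z] before the CAUS suffix would wrongly predict alternation here too.
The alternation reflects word-final obstruent devoicing: voiced obstruents become voiceless word-finally. /z/ is underlying.
So 'hand' = /ʃɛnoz/.

/ʃɛnoz/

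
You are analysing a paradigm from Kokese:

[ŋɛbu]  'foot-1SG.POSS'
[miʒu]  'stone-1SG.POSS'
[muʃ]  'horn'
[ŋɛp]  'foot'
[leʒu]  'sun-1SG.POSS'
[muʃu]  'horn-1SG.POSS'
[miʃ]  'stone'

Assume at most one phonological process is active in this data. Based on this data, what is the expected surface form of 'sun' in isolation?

In [miʒu] and [miʃ] the final segment of 'stone' alternates: [ʒ] ~ [ʃ].
If /ʃ/ were underlying and a rule turned it into [ʒ] before the 1SG.POSS suffix, 'horn' would also alternate; but it has [ʃ] in both [muʃu] and [muʃ].
The underlying segment must be /ʒ/; voiced obstruents become voiceless word-finally, yielding [ʃ] there.
From [leʒu] the stem 'sun' is /leʒ/; word-finally this yields [leʃ].

[leʃ]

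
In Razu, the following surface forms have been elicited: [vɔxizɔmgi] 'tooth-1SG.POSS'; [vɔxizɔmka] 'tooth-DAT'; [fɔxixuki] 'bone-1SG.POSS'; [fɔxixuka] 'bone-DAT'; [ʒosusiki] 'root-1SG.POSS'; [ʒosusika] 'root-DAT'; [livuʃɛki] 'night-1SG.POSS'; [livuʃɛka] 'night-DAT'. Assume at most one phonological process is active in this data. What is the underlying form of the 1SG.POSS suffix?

The 1SG.POSS morpheme has two allomorphs, [-gi] and [-ki].
The DAT suffix, which begins with [k], is invariant after every stem; so [k] is not altered by any rule here.
So the underlying form is /-gi/, and voiced stops become voiceless after a vowel.

/-gi/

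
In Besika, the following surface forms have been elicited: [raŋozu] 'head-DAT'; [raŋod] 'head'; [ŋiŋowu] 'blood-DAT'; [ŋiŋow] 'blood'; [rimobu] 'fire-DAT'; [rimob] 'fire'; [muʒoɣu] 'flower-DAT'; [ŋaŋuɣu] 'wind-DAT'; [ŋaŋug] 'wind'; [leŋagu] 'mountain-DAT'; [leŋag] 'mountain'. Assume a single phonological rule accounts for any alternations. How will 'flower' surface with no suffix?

[muʒog]

The root 'wind' surfaces as [ŋaŋuɣu] and [ŋaŋug], with a stem-final [ɣ] ~ [g] alternation.
But 'mountain' keeps [g] in both environments ([leŋagu], [leŋag]), so there is no rule changing /g/ to [ɣ] before the DAT suffix.
So /ɣ/ is underlying, and a rule of word-final hardening — voiced fricatives become stops word-finally — gives [g].
From [muʒoɣu] the stem 'flower' is /muʒoɣ/; word-finally this yields [muʒog].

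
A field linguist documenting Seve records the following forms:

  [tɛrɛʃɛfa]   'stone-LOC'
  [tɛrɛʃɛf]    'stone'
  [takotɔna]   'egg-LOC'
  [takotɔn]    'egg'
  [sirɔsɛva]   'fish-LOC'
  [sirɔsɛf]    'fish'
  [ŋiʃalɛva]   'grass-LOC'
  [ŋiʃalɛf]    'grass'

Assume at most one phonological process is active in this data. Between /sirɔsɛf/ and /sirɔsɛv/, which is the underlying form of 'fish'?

/sirɔsɛv/

In [sirɔsɛva] and [sirɔsɛf] the final segment of 'fish' alternates: [v] ~ [f].
If /f/ were underlying and a rule turned it into [v] before the LOC suffix, 'stone' would also alternate; but it has [f] in both [tɛrɛʃɛfa] and [tɛrɛʃɛf].
So /v/ is underlying, and a rule of word-final obstruent devoicing — voiced obstruents become voiceless word-finally — gives [f].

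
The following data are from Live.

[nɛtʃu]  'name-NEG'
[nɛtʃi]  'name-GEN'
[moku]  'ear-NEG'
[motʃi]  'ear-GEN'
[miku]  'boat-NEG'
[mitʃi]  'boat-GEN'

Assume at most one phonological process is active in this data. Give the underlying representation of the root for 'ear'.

'ear' shows [k] ~ [tʃ] at the end of the stem ([moku] vs [motʃi]).
But 'name' keeps [tʃ] in both environments ([nɛtʃu], [nɛtʃi]), so there is no rule changing /tʃ/ to [k] before the NEG suffix.
So /k/ is underlying, and a rule of palatalization before a front vowel — /k/ becomes palato-alveolar [tʃ] before a front vowel — gives [tʃ].
So 'ear' = /mok/.

/mok/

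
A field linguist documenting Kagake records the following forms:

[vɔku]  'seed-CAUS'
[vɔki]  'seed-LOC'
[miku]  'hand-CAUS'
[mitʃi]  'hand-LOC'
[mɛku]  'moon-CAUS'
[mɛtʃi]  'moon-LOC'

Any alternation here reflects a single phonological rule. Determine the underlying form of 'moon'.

/mɛtʃ/

In [mɛku] and [mɛtʃi] the final segment of 'moon' alternates: [k] ~ [tʃ].
The stem 'seed' ([vɔku], [vɔki]) shows [k] unchanged in both environments, so [k] cannot be basic with [tʃ] derived before the LOC suffix.
So /tʃ/ is underlying, and a rule of depalatalization — palato-alveolar /tʃ/ becomes [k] when no front vowel follows — gives [k].
The underlying form of 'moon' is therefore /mɛtʃ/.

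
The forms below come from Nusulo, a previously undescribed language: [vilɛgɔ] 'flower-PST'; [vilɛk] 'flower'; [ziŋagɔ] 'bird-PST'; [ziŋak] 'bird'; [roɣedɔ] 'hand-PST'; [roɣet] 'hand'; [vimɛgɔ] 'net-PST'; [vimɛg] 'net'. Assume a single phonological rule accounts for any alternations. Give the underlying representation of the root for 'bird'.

In [ziŋagɔ] and [ziŋak] the final segment of 'bird' alternates: [g] ~ [k].
But 'net' keeps [g] in both environments ([vimɛgɔ], [vimɛg]), so there is no rule changing /g/ to [k] in isolation.
Therefore /k/ is basic and [g] is derived by intervocalic voicing (voiceless stops become voiced between vowels).

/ziŋak/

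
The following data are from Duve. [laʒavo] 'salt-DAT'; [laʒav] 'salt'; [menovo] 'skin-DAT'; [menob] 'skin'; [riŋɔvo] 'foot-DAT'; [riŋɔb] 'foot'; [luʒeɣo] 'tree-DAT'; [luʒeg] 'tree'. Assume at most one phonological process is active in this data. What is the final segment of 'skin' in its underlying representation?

/b/

The root 'skin' surfaces as [menovo] and [menob], with a stem-final [v] ~ [b] alternation.
If /v/ were underlying and a rule turned it into [b] in isolation, 'salt' would also alternate; but it has [v] in both [laʒavo] and [laʒav].
The underlying segment must be /b/; voiced stops become fricatives between vowels, yielding [v] there.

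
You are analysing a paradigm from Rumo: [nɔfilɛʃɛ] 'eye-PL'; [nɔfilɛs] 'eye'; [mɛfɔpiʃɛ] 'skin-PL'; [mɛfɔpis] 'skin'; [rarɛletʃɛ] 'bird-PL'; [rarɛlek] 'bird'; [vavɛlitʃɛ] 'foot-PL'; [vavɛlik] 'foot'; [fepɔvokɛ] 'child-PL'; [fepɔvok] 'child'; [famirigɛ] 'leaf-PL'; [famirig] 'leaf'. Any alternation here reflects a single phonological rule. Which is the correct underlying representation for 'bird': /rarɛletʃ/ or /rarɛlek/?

'bird' shows [tʃ] ~ [k] at the end of the stem ([rarɛletʃɛ] vs [rarɛlek]).
But 'child' keeps [k] in both environments ([fepɔvokɛ], [fepɔvok]), so there is no rule changing /k/ to [tʃ] before the PL suffix.
So /tʃ/ is underlying, and a rule of depalatalization — palato-alveolar /tʃ/ and /ʃ/ become [k] and [s] when no front vowel follows — gives [k].

/rarɛletʃ/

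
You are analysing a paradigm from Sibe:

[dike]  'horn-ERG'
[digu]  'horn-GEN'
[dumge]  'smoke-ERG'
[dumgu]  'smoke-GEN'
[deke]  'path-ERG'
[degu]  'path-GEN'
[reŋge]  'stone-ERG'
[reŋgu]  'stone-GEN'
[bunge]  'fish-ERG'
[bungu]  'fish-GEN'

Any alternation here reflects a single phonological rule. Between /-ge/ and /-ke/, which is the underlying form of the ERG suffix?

The ERG suffix surfaces as [-ge] and [-ke], depending on the final segment of the stem.
The GEN suffix, which begins with [g], is invariant after every stem; so [g] is not altered by any rule here.
So the underlying form is /-ke/, and voiceless stops become voiced after a nasal.

/-ke/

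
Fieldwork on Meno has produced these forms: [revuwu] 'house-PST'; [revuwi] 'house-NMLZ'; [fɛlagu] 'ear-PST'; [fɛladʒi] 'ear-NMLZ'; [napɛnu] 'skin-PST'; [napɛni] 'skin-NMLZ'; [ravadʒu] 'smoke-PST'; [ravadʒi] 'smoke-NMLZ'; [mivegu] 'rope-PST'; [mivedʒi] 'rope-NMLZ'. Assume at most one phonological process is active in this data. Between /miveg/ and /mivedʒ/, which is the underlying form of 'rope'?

/miveg/

'rope' shows [g] ~ [dʒ] at the end of the stem ([mivegu] vs [mivedʒi]).
The stem 'smoke' ([ravadʒu], [ravadʒi]) shows [dʒ] unchanged in both environments, so [dʒ] cannot be basic with [g] derived before the PST suffix.
The alternation reflects palatalization before a front vowel: /g/ becomes palato-alveolar [dʒ] before a front vowel. /g/ is underlying.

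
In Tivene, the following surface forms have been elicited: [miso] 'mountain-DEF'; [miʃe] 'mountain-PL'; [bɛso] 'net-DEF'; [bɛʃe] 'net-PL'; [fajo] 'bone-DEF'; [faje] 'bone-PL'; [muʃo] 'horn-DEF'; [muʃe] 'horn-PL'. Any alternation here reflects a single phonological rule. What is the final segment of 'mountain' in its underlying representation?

The stem for 'mountain' ends in [s] in [miso] but [ʃ] in [miʃe].
The stem 'horn' ([muʃo], [muʃe]) shows [ʃ] unchanged in both environments, so [ʃ] cannot be basic with [s] derived before the DEF suffix.
The alternation reflects palatalization before a front vowel: /s/ becomes palato-alveolar [ʃ] before a front vowel. /s/ is underlying.

/s/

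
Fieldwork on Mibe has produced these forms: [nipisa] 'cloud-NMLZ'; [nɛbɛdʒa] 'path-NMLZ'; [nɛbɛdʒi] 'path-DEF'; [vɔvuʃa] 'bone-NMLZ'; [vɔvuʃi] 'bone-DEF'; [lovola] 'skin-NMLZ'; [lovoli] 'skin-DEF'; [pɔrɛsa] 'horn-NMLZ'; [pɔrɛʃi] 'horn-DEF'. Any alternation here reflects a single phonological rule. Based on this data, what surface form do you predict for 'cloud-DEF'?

[nipiʃi]

'horn' shows [s] ~ [ʃ] at the end of the stem ([pɔrɛsa] vs [pɔrɛʃi]).
The stem 'bone' ([vɔvuʃa], [vɔvuʃi]) shows [ʃ] unchanged in both environments, so [ʃ] cannot be basic with [s] derived before the NMLZ suffix.
The underlying segment must be /s/; /s/ becomes palato-alveolar [ʃ] before a front vowel, yielding [ʃ] there.
The one attested form of 'cloud', [nipisa], shows underlying /nipis/. Applying the same rule before a front vowel gives [nipiʃi].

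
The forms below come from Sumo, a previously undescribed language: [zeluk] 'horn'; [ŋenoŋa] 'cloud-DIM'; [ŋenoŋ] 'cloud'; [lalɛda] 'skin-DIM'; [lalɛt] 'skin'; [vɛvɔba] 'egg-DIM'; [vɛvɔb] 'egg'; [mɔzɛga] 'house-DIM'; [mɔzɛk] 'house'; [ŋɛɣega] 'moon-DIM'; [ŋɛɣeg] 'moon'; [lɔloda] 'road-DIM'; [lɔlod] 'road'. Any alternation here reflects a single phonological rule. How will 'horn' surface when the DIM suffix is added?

'house' shows [g] ~ [k] at the end of the stem ([mɔzɛga] vs [mɔzɛk]).
But 'moon' keeps [g] in both environments ([ŋɛɣega], [ŋɛɣeg]), so there is no rule changing /g/ to [k] in isolation.
The underlying segment must be /k/; voiceless stops become voiced between vowels, yielding [g] there.
From [zeluk] the stem 'horn' is /zeluk/; between vowels this yields [zeluga].

[zeluga]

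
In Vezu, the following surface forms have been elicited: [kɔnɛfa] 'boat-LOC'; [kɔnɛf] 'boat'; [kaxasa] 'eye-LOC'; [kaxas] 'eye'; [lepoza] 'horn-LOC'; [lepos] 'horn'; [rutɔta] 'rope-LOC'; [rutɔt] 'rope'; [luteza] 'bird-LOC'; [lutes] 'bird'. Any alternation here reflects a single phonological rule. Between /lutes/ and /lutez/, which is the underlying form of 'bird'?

/lutez/

The stem for 'bird' ends in [z] in [luteza] but [s] in [lutes].
The stem 'eye' ([kaxasa], [kaxas]) shows [s] unchanged in both environments, so [s] cannot be basic with [z] derived before the LOC suffix.
Therefore /z/ is basic and [s] is derived by word-final obstruent devoicing (voiced obstruents become voiceless word-finally).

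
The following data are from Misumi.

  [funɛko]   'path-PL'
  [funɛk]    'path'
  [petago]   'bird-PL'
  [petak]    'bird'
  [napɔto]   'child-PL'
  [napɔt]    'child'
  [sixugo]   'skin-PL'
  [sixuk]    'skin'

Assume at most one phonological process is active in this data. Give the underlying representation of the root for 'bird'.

/petag/

'bird' shows [g] ~ [k] at the end of the stem ([petago] vs [petak]).
But 'path' keeps [k] in both environments ([funɛko], [funɛk]), so there is no rule changing /k/ to [g] before the PL suffix.
Therefore /g/ is basic and [k] is derived by word-final obstruent devoicing (voiced obstruents become voiceless word-finally).
So 'bird' = /petag/.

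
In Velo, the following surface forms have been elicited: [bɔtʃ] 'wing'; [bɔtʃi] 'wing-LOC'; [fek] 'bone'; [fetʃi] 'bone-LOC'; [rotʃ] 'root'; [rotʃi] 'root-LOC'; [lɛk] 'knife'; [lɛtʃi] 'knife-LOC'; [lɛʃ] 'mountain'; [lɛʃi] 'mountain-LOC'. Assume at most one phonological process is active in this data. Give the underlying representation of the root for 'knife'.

/lɛk/

The root 'knife' surfaces as [lɛk] and [lɛtʃi], with a stem-final [k] ~ [tʃ] alternation.
Compare 'wing', with invariant [tʃ] in [bɔtʃ] and [bɔtʃi]: an analysis with underlying /tʃ/ and a rule producing [k] in isolation would wrongly predict alternation here too.
The alternation reflects palatalization before a front vowel: /k/ becomes palato-alveolar [tʃ] before a front vowel. /k/ is underlying.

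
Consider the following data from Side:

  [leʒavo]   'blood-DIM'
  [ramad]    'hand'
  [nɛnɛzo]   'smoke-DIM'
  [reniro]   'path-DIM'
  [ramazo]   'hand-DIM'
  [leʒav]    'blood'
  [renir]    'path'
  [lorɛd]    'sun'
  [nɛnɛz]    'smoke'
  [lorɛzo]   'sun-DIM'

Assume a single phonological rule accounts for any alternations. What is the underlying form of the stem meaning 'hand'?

The root 'hand' surfaces as [ramad] and [ramazo], with a stem-final [d] ~ [z] alternation.
Compare 'smoke', with invariant [z] in [nɛnɛz] and [nɛnɛzo]: an analysis with underlying /z/ and a rule producing [d] in isolation would wrongly predict alternation here too.
The alternation reflects intervocalic spirantization: voiced stops become fricatives between vowels. /d/ is underlying.

/ramad/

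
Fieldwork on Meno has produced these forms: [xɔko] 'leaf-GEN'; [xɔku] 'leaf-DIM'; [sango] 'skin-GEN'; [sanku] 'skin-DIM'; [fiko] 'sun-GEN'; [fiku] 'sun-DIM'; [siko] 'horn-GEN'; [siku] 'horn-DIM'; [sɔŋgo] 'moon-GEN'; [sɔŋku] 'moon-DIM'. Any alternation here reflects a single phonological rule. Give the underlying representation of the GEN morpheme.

/-go/

The GEN morpheme has two allomorphs, [-go] and [-ko].
The DIM suffix, which begins with [k], is invariant after every stem; so [k] is not altered by any rule here.
So the underlying form is /-go/, and voiced stops become voiceless after a vowel.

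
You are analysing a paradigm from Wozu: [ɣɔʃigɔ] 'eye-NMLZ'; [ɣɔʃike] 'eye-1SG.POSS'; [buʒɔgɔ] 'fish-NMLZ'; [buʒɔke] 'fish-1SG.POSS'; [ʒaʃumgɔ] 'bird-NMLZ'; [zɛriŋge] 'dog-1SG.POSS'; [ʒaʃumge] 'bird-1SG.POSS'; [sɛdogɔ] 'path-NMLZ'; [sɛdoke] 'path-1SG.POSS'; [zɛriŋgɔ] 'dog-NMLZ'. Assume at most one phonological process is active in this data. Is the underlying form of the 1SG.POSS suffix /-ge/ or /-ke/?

The 1SG.POSS morpheme has two allomorphs, [-ge] and [-ke].
By contrast the NMLZ suffix keeps its initial [g] throughout — that segment must be underlying.
So the underlying form is /-ke/, and voiceless stops become voiced after a nasal.

/-ke/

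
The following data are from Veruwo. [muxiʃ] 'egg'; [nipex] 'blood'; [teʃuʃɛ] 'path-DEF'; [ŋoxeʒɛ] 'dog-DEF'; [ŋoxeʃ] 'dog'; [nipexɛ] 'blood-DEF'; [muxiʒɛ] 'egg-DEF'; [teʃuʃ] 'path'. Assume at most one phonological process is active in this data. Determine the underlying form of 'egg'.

The root 'egg' surfaces as [muxiʒɛ] and [muxiʃ], with a stem-final [ʒ] ~ [ʃ] alternation.
But 'path' keeps [ʃ] in both environments ([teʃuʃɛ], [teʃuʃ]), so there is no rule changing /ʃ/ to [ʒ] before the DEF suffix.
The underlying segment must be /ʒ/; voiced obstruents become voiceless word-finally, yielding [ʃ] there.
So 'egg' = /muxiʒ/.

/muxiʒ/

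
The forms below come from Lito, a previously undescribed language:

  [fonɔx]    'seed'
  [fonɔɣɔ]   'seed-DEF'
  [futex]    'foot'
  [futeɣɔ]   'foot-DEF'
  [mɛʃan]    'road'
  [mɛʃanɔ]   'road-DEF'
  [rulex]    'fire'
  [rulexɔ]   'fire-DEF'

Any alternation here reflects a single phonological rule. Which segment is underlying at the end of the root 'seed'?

/ɣ/

'seed' shows [x] ~ [ɣ] at the end of the stem ([fonɔx] vs [fonɔɣɔ]).
If /x/ were underlying and a rule turned it into [ɣ] before the DEF suffix, 'fire' would also alternate; but it has [x] in both [rulex] and [rulexɔ].
Therefore /ɣ/ is basic and [x] is derived by word-final obstruent devoicing (voiced obstruents become voiceless word-finally).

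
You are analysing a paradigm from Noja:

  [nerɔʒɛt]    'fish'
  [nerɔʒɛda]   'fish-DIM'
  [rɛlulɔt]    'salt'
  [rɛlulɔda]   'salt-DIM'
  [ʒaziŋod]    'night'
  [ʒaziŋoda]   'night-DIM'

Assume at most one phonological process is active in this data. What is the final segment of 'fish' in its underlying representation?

/t/

The stem for 'fish' ends in [t] in [nerɔʒɛt] but [d] in [nerɔʒɛda].
Compare 'night', with invariant [d] in [ʒaziŋod] and [ʒaziŋoda]: an analysis with underlying /d/ and a rule producing [t] in isolation would wrongly predict alternation here too.
Therefore /t/ is basic and [d] is derived by intervocalic voicing (voiceless stops become voiced between vowels).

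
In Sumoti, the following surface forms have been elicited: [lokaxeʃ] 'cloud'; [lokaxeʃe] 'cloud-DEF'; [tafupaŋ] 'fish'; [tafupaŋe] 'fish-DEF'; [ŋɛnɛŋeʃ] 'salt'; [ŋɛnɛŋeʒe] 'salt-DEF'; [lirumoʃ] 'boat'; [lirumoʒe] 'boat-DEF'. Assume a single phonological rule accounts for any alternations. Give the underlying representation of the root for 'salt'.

'salt' shows [ʃ] ~ [ʒ] at the end of the stem ([ŋɛnɛŋeʃ] vs [ŋɛnɛŋeʒe]).
The stem 'cloud' ([lokaxeʃ], [lokaxeʃe]) shows [ʃ] unchanged in both environments, so [ʃ] cannot be basic with [ʒ] derived before the DEF suffix.
Therefore /ʒ/ is basic and [ʃ] is derived by word-final obstruent devoicing (voiced obstruents become voiceless word-finally).

/ŋɛnɛŋeʒ/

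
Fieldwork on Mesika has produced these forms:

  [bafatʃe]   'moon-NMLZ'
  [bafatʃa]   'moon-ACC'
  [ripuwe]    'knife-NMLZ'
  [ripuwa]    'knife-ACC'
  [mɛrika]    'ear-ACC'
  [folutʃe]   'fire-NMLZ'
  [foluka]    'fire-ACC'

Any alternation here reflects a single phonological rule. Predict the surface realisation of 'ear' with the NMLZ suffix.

[mɛritʃe]

The stem for 'fire' ends in [tʃ] in [folutʃe] but [k] in [foluka].
But 'moon' keeps [tʃ] in both environments ([bafatʃe], [bafatʃa]), so there is no rule changing /tʃ/ to [k] before the ACC suffix.
The alternation reflects palatalization before a front vowel: /k/ becomes palato-alveolar [tʃ] before a front vowel. /k/ is underlying.
From [mɛrika] the stem 'ear' is /mɛrik/; before a front vowel this yields [mɛritʃe].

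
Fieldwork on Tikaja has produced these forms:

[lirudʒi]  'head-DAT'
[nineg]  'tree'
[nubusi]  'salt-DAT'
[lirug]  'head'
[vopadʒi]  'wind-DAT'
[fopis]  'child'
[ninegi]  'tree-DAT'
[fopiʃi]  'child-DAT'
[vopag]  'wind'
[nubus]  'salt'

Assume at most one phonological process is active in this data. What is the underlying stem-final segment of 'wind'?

The root 'wind' surfaces as [vopadʒi] and [vopag], with a stem-final [dʒ] ~ [g] alternation.
If /g/ were underlying and a rule turned it into [dʒ] before the DAT suffix, 'tree' would also alternate; but it has [g] in both [ninegi] and [nineg].
The alternation reflects depalatalization: palato-alveolar /dʒ/ and /ʃ/ become [g] and [s] when no front vowel follows. /dʒ/ is underlying.

/dʒ/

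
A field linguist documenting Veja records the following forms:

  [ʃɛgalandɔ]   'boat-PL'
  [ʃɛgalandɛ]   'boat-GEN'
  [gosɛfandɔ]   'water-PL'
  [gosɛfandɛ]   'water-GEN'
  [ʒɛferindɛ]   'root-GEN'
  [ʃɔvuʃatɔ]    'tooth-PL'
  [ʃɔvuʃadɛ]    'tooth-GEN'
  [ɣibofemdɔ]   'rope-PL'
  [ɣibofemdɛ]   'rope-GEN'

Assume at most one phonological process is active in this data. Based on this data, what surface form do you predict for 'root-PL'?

The PL morpheme has two allomorphs, [-dɔ] and [-tɔ].
The GEN suffix, which begins with [d], is invariant after every stem; so [d] is not altered by any rule here.
So the underlying form is /-tɔ/, and voiceless stops become voiced after a nasal.
After 'root', which ends in a nasal, the suffix surfaces as [-dɔ], giving [ʒɛferindɔ].

[ʒɛferindɔ]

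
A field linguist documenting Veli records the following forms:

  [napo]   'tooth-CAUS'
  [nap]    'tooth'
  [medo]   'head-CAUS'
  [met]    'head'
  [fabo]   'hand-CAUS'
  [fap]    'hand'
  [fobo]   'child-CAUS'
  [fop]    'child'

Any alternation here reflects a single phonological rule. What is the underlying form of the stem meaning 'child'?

In [fobo] and [fop] the final segment of 'child' alternates: [b] ~ [p].
The stem 'tooth' ([napo], [nap]) shows [p] unchanged in both environments, so [p] cannot be basic with [b] derived before the CAUS suffix.
Therefore /b/ is basic and [p] is derived by word-final obstruent devoicing (voiced obstruents become voiceless word-finally).
The underlying form of 'child' is therefore /fob/.

/fob/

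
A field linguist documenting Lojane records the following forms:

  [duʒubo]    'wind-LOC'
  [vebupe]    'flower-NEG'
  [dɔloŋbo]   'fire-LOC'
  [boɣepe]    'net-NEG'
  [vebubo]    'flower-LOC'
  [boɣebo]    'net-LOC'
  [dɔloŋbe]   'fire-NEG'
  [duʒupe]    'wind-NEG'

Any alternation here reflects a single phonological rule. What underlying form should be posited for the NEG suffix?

/-pe/

The NEG suffix surfaces as [-be] and [-pe], depending on the final segment of the stem.
By contrast the LOC suffix keeps its initial [b] throughout — that segment must be underlying.
The NEG suffix is therefore /-pe/ underlyingly, with post-nasal voicing: voiceless stops become voiced after a nasal.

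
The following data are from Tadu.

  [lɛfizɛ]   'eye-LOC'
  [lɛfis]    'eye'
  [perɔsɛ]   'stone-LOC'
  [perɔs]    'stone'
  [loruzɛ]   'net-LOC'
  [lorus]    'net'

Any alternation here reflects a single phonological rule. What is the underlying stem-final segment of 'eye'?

'eye' shows [z] ~ [s] at the end of the stem ([lɛfizɛ] vs [lɛfis]).
The stem 'stone' ([perɔsɛ], [perɔs]) shows [s] unchanged in both environments, so [s] cannot be basic with [z] derived before the LOC suffix.
Therefore /z/ is basic and [s] is derived by word-final obstruent devoicing (voiced obstruents become voiceless word-finally).

/z/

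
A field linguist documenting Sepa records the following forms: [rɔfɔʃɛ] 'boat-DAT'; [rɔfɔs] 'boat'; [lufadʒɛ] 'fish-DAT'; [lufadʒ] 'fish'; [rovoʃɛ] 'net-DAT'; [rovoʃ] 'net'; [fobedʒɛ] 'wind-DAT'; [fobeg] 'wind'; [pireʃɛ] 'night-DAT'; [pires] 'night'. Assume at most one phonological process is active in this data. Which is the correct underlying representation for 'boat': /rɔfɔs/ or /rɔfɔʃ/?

/rɔfɔs/

The root 'boat' surfaces as [rɔfɔʃɛ] and [rɔfɔs], with a stem-final [ʃ] ~ [s] alternation.
The stem 'net' ([rovoʃɛ], [rovoʃ]) shows [ʃ] unchanged in both environments, so [ʃ] cannot be basic with [s] derived in isolation.
The alternation reflects palatalization before a front vowel: /g/ and /s/ become palato-alveolar [dʒ] and [ʃ] before a front vowel. /s/ is underlying.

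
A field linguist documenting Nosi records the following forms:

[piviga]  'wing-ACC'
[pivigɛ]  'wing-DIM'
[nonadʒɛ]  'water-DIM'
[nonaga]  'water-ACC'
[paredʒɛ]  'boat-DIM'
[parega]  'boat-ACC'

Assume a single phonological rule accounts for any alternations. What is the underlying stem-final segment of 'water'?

/dʒ/

In [nonadʒɛ] and [nonaga] the final segment of 'water' alternates: [dʒ] ~ [g].
If /g/ were underlying and a rule turned it into [dʒ] before the DIM suffix, 'wing' would also alternate; but it has [g] in both [pivigɛ] and [piviga].
Therefore /dʒ/ is basic and [g] is derived by depalatalization (palato-alveolar /dʒ/ becomes [g] when no front vowel follows).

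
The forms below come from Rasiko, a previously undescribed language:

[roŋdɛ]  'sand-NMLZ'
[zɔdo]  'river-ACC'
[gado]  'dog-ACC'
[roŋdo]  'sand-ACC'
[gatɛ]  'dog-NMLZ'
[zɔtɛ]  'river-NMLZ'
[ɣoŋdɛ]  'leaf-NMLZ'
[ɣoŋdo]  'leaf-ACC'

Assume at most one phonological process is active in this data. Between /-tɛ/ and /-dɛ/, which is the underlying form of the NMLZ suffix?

The NMLZ morpheme has two allomorphs, [-dɛ] and [-tɛ].
The ACC suffix, which begins with [d], is invariant after every stem; so [d] is not altered by any rule here.
So the underlying form is /-tɛ/, and voiceless stops become voiced after a nasal.

/-tɛ/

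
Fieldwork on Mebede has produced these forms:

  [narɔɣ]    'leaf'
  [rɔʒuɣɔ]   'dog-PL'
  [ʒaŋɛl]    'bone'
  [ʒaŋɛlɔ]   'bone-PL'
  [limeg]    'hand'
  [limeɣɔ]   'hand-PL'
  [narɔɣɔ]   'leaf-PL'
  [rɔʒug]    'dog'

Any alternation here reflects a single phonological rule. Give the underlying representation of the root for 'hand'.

/limeg/

The root 'hand' surfaces as [limeɣɔ] and [limeg], with a stem-final [ɣ] ~ [g] alternation.
Compare 'leaf', with invariant [ɣ] in [narɔɣɔ] and [narɔɣ]: an analysis with underlying /ɣ/ and a rule producing [g] in isolation would wrongly predict alternation here too.
The alternation reflects intervocalic spirantization: voiced stops become fricatives between vowels. /g/ is underlying.
The underlying form of 'hand' is therefore /limeg/.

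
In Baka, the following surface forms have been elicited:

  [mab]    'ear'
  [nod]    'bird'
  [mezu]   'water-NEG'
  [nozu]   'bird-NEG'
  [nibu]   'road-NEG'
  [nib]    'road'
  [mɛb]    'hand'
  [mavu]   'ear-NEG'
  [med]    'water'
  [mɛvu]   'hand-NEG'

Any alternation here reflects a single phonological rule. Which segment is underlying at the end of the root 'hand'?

/v/

'hand' shows [b] ~ [v] at the end of the stem ([mɛb] vs [mɛvu]).
The stem 'road' ([nib], [nibu]) shows [b] unchanged in both environments, so [b] cannot be basic with [v] derived before the NEG suffix.
Therefore /v/ is basic and [b] is derived by word-final hardening (voiced fricatives become stops word-finally).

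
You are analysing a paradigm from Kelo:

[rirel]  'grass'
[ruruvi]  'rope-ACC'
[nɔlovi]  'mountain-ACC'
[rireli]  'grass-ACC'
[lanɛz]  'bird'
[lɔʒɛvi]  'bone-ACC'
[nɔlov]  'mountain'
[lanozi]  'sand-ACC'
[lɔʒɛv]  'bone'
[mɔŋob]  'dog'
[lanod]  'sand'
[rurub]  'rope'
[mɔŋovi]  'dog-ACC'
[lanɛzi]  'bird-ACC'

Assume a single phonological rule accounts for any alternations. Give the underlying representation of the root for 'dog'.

'dog' shows [b] ~ [v] at the end of the stem ([mɔŋob] vs [mɔŋovi]).
If /v/ were underlying and a rule turned it into [b] in isolation, 'mountain' would also alternate; but it has [v] in both [nɔlov] and [nɔlovi].
The underlying segment must be /b/; voiced stops become fricatives between vowels, yielding [v] there.

/mɔŋob/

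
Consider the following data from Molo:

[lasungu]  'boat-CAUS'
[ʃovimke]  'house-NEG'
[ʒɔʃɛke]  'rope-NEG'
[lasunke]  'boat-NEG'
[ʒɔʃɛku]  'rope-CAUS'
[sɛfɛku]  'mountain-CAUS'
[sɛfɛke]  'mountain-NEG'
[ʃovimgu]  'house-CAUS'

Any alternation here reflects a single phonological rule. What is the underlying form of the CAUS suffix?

/-gu/

The CAUS morpheme has two allomorphs, [-gu] and [-ku].
By contrast the NEG suffix keeps its initial [k] throughout — that segment must be underlying.
The CAUS suffix is therefore /-gu/ underlyingly, with post-vocalic devoicing: voiced stops become voiceless after a vowel.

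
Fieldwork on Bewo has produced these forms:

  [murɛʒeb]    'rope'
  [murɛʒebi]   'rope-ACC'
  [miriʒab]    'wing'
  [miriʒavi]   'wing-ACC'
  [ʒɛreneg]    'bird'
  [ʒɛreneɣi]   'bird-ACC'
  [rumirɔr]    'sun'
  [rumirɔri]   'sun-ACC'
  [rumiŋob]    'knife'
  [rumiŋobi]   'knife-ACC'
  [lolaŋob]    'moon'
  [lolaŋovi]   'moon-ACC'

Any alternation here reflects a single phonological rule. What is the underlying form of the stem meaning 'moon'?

The stem for 'moon' ends in [b] in [lolaŋob] but [v] in [lolaŋovi].
If /b/ were underlying and a rule turned it into [v] before the ACC suffix, 'rope' would also alternate; but it has [b] in both [murɛʒeb] and [murɛʒebi].
So /v/ is underlying, and a rule of word-final hardening — voiced fricatives become stops word-finally — gives [b].
The underlying form of 'moon' is therefore /lolaŋov/.

/lolaŋov/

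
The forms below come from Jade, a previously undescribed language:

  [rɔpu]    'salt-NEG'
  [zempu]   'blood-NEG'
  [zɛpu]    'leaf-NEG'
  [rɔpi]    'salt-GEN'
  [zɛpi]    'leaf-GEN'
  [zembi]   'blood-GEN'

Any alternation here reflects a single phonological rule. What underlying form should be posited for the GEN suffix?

/-bi/

The GEN suffix surfaces as [-bi] and [-pi], depending on the final segment of the stem.
The NEG suffix, which begins with [p], is invariant after every stem; so [p] is not altered by any rule here.
The GEN suffix is therefore /-bi/ underlyingly, with post-vocalic devoicing: voiced stops become voiceless after a vowel.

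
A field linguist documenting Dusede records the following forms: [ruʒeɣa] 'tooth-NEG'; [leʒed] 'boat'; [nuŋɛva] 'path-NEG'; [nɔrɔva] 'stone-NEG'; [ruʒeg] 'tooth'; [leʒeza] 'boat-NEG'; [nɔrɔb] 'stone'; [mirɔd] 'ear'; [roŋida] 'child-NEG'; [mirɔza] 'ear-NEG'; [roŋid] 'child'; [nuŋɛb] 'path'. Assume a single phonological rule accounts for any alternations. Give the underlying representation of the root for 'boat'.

/leʒez/

The stem for 'boat' ends in [d] in [leʒed] but [z] in [leʒeza].
But 'child' keeps [d] in both environments ([roŋid], [roŋida]), so there is no rule changing /d/ to [z] before the NEG suffix.
The underlying segment must be /z/; voiced fricatives become stops word-finally, yielding [d] there.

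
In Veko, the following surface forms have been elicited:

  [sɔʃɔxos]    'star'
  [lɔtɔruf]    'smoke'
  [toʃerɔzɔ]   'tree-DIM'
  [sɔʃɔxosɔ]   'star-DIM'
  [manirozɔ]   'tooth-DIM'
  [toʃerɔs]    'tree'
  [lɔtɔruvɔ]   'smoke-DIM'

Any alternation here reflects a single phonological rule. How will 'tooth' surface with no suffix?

[maniros]

The root 'tree' surfaces as [toʃerɔs] and [toʃerɔzɔ], with a stem-final [s] ~ [z] alternation.
The stem 'star' ([sɔʃɔxos], [sɔʃɔxosɔ]) shows [s] unchanged in both environments, so [s] cannot be basic with [z] derived before the DIM suffix.
The underlying segment must be /z/; voiced obstruents become voiceless word-finally, yielding [s] there.
The one attested form of 'tooth', [manirozɔ], shows underlying /maniroz/. Applying the same rule word-finally gives [maniros].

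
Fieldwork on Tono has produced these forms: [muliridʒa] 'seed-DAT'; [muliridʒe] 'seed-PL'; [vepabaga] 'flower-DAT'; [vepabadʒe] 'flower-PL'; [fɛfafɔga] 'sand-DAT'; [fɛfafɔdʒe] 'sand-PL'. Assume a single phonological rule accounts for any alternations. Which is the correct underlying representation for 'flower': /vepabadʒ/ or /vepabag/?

/vepabag/

'flower' shows [g] ~ [dʒ] at the end of the stem ([vepabaga] vs [vepabadʒe]).
The stem 'seed' ([muliridʒa], [muliridʒe]) shows [dʒ] unchanged in both environments, so [dʒ] cannot be basic with [g] derived before the DAT suffix.
The alternation reflects palatalization before a front vowel: /g/ becomes palato-alveolar [dʒ] before a front vowel. /g/ is underlying.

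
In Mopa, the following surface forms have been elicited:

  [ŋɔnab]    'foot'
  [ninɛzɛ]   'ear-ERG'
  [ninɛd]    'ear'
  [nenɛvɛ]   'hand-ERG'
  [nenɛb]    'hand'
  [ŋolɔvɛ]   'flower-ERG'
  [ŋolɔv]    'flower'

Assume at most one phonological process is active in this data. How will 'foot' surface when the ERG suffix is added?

[ŋɔnavɛ]

The root 'hand' surfaces as [nenɛvɛ] and [nenɛb], with a stem-final [v] ~ [b] alternation.
But 'flower' keeps [v] in both environments ([ŋolɔvɛ], [ŋolɔv]), so there is no rule changing /v/ to [b] in isolation.
The underlying segment must be /b/; voiced stops become fricatives between vowels, yielding [v] there.
From [ŋɔnab] the stem 'foot' is /ŋɔnab/; between vowels this yields [ŋɔnavɛ].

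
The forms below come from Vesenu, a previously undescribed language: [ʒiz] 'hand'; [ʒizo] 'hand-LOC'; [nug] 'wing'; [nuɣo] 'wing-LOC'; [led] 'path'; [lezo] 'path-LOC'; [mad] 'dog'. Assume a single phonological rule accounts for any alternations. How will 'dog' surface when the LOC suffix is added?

[mazo]

The root 'path' surfaces as [led] and [lezo], with a stem-final [d] ~ [z] alternation.
But 'hand' keeps [z] in both environments ([ʒiz], [ʒizo]), so there is no rule changing /z/ to [d] in isolation.
So /d/ is underlying, and a rule of intervocalic spirantization — voiced stops become fricatives between vowels — gives [z].
From [mad] the stem 'dog' is /mad/; between vowels this yields [mazo].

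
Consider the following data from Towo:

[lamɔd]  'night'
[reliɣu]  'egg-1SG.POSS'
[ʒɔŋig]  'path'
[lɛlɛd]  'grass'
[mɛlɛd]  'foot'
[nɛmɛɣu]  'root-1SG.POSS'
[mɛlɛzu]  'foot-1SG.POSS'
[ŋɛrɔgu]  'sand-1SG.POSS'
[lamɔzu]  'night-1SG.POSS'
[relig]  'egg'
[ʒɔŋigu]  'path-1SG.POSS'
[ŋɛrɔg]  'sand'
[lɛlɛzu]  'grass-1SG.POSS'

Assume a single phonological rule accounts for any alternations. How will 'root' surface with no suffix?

The stem for 'egg' ends in [ɣ] in [reliɣu] but [g] in [relig].
But 'path' keeps [g] in both environments ([ʒɔŋigu], [ʒɔŋig]), so there is no rule changing /g/ to [ɣ] before the 1SG.POSS suffix.
So /ɣ/ is underlying, and a rule of word-final hardening — voiced fricatives become stops word-finally — gives [g].
The one attested form of 'root', [nɛmɛɣu], shows underlying /nɛmɛɣ/. Applying the same rule word-finally gives [nɛmɛg].

[nɛmɛg]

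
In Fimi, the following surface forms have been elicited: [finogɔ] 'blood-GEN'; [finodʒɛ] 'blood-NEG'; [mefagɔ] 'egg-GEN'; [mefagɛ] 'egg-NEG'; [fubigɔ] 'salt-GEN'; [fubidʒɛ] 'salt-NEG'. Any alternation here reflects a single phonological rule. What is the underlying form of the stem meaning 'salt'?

/fubidʒ/

The stem for 'salt' ends in [g] in [fubigɔ] but [dʒ] in [fubidʒɛ].
But 'egg' keeps [g] in both environments ([mefagɔ], [mefagɛ]), so there is no rule changing /g/ to [dʒ] before the NEG suffix.
Therefore /dʒ/ is basic and [g] is derived by depalatalization (palato-alveolar /dʒ/ becomes [g] when no front vowel follows).
So 'salt' = /fubidʒ/.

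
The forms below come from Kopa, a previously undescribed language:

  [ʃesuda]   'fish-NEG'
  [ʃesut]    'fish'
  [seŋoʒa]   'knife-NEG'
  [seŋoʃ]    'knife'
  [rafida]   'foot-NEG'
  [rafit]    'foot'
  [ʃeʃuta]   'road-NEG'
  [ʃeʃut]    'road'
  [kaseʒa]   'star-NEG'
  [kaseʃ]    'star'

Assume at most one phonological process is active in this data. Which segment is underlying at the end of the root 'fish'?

'fish' shows [d] ~ [t] at the end of the stem ([ʃesuda] vs [ʃesut]).
The stem 'road' ([ʃeʃuta], [ʃeʃut]) shows [t] unchanged in both environments, so [t] cannot be basic with [d] derived before the NEG suffix.
The underlying segment must be /d/; voiced obstruents become voiceless word-finally, yielding [t] there.

/d/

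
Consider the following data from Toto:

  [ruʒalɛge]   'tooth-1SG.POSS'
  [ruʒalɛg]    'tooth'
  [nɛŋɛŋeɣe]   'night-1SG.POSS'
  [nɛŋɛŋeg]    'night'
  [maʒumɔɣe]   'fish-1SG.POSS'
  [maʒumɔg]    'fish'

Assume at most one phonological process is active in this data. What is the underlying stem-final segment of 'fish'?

/ɣ/

The stem for 'fish' ends in [ɣ] in [maʒumɔɣe] but [g] in [maʒumɔg].
Compare 'tooth', with invariant [g] in [ruʒalɛge] and [ruʒalɛg]: an analysis with underlying /g/ and a rule producing [ɣ] before the 1SG.POSS suffix would wrongly predict alternation here too.
Therefore /ɣ/ is basic and [g] is derived by word-final hardening (voiced fricatives become stops word-finally).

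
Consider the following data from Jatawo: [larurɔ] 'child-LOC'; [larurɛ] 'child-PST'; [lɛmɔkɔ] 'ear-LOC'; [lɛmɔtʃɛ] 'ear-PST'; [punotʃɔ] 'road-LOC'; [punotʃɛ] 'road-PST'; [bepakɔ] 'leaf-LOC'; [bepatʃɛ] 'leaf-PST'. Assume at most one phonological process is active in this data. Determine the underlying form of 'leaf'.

'leaf' shows [k] ~ [tʃ] at the end of the stem ([bepakɔ] vs [bepatʃɛ]).
If /tʃ/ were underlying and a rule turned it into [k] before the LOC suffix, 'road' would also alternate; but it has [tʃ] in both [punotʃɔ] and [punotʃɛ].
The alternation reflects palatalization before a front vowel: /k/ becomes palato-alveolar [tʃ] before a front vowel. /k/ is underlying.
The underlying form of 'leaf' is therefore /bepak/.

/bepak/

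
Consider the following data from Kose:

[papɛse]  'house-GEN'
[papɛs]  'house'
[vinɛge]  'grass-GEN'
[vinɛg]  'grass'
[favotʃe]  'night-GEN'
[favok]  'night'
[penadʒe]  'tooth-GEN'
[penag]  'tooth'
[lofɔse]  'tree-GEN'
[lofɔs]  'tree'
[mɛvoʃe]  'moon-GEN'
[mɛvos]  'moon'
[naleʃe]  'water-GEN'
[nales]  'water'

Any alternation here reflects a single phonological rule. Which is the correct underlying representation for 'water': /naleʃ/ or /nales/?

'water' shows [ʃ] ~ [s] at the end of the stem ([naleʃe] vs [nales]).
If /s/ were underlying and a rule turned it into [ʃ] before the GEN suffix, 'house' would also alternate; but it has [s] in both [papɛse] and [papɛs].
The alternation reflects depalatalization: palato-alveolar /tʃ/, /dʒ/ and /ʃ/ become [k], [g] and [s] when no front vowel follows. /ʃ/ is underlying.

/naleʃ/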